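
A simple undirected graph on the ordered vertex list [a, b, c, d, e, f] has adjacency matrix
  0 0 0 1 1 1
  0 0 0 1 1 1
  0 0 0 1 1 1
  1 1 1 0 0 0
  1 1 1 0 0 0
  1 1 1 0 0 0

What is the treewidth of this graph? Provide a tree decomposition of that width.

Every bag has size at most 4, so the width is 4 − 1 = 3 and tw(G) ≤ 3. For the lower bound: the 4 vertex sets {b,d}, {c,f}, {e}, {a} are disjoint, each induces a connected subgraph, and every pair is joined by at least one edge of G. Contracting each set to a single vertex therefore yields K_{4} as a minor, and since treewidth is minor-monotone, tw(G) ≥ tw(K_{4}) = 3. Therefore the treewidth is 3.

Treewidth 3.
Bags: B1 = {b, d, e, f}  B2 = {c, d, e, f}  B3 = {a, d, e, f}
Tree: B1–B2, B2–B3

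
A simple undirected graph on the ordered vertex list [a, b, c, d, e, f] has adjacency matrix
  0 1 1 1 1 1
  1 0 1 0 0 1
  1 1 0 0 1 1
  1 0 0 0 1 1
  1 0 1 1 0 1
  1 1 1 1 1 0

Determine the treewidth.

A width-3 tree decomposition is:
Bags: B1 = {a, c, e, f}  B2 = {a, d, e, f}  B3 = {a, b, c, f}
Tree: B1–B2, B1–B3
Each bag holds 4 vertices, so the decomposition has width 3, which upper-bounds the treewidth. For the lower bound, the 4 vertices {a, d, e, f} are pairwise adjacent, and any tree decomposition puts a clique entirely inside one bag — forcing width ≥ 3. Combining the bounds, tw(G) = 3.

3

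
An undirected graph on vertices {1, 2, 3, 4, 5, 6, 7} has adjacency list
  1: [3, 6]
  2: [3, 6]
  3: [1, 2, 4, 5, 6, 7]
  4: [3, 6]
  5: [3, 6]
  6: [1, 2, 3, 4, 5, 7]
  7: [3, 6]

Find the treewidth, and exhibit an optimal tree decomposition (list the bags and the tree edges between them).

The largest bag has 3 vertices, giving width 2; this decomposition certifies tw(G) ≤ 2. On the other hand G contains the 3-clique {1, 3, 6}. A clique must lie in a single bag of any decomposition, so no decomposition can have width below 2. Hence tw(G) = 2 exactly.

Treewidth 2.
One optimal decomposition is:
Bags: B1 = {1, 3, 6}  B2 = {2, 3, 6}  B3 = {3, 5, 6}  B4 = {3, 6, 7}  B5 = {3, 4, 6}
Tree: B1–B2, B1–B3, B2–B4, B2–B5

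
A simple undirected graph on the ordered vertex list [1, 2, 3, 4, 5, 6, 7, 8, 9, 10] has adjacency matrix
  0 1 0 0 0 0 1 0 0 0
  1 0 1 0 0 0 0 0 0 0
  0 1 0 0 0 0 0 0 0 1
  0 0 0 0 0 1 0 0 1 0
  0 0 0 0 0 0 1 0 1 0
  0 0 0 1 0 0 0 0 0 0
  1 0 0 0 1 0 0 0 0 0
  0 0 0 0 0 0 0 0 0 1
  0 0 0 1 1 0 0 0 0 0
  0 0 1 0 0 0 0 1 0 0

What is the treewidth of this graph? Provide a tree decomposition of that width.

Each bag holds 2 vertices, so the decomposition has width 1, which upper-bounds the treewidth. Since G has at least one edge (e.g. 8–10), it is not an edgeless graph, so tw(G) ≥ 1. Therefore the treewidth is 1.

Treewidth 1.
One optimal decomposition is:
Bags: B1 = {8, 10}  B2 = {3, 10}  B3 = {2, 3}  B4 = {1, 2}  B5 = {1, 7}  B6 = {5, 7}  B7 = {5, 9}  B8 = {4, 9}  B9 = {4, 6}
Tree: B1–B2, B2–B3, B3–B4, B4–B5, B5–B6, B6–B7, B7–B8, B8–B9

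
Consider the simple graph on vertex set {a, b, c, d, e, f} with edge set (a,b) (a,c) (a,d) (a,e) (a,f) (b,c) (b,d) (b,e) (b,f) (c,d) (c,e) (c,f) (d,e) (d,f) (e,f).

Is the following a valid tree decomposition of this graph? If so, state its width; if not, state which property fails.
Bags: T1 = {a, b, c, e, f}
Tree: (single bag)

A tree decomposition must satisfy three properties: every vertex lies in some bag; for every edge, both endpoints lie together in some bag; and for every vertex, the bags containing it form a connected subtree. Here vertex d appears in no bag, so the decomposition is invalid.

No — vertex d appears in no bag.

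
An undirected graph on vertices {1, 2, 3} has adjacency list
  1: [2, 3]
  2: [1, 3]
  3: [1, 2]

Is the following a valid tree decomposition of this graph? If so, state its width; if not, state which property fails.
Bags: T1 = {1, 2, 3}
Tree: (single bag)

Yes; width 2.

Every vertex of G appears in some bag (union = {1, 2, 3}); every edge is covered by a bag; and for each vertex v the set of bags containing v is connected in the bag tree. The decomposition is therefore valid. The largest bag has 3 vertices, so the width is 2.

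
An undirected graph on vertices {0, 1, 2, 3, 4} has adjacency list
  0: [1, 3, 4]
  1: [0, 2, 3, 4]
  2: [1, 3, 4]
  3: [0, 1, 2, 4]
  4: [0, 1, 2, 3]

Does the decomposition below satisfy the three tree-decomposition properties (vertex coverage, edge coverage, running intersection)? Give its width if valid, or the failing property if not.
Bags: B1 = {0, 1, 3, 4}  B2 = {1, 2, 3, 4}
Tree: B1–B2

Vertex coverage: the bags together contain {0, 1, 2, 3, 4}, the full vertex set. Edge coverage: each edge of G has both endpoints in at least one bag. Running intersection: for every vertex, the bags containing it form a connected subtree. All three properties hold, so this is a valid tree decomposition of width max|bag| − 1 = 3, and hence tw(G) ≤ 3.

Yes; width 3.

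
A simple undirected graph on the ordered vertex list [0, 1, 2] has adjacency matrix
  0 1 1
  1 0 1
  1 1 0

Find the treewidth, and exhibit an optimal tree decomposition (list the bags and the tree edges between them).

With just one bag of size 3, the width is 3 − 1 = 2, so tw(G) ≤ 2. Conversely, {0, 1, 2} is a clique of size 3, and the vertices of any clique must share a bag in every tree decomposition; so some bag has ≥ 3 vertices and tw(G) ≥ 2. Combining the bounds, tw(G) = 2.

Treewidth 2.
Bags: B1 = {0, 1, 2}
Tree: (single bag)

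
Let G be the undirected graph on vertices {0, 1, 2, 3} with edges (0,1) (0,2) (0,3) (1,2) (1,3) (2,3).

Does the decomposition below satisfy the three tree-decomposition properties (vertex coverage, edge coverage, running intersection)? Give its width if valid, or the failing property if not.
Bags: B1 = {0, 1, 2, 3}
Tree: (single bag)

Every vertex of G appears in some bag (union = {0, 1, 2, 3}); every edge is covered by a bag; and for each vertex v the set of bags containing v is connected in the bag tree. The decomposition is therefore valid. The largest bag has 4 vertices, so the width is 3.

Yes; width 3.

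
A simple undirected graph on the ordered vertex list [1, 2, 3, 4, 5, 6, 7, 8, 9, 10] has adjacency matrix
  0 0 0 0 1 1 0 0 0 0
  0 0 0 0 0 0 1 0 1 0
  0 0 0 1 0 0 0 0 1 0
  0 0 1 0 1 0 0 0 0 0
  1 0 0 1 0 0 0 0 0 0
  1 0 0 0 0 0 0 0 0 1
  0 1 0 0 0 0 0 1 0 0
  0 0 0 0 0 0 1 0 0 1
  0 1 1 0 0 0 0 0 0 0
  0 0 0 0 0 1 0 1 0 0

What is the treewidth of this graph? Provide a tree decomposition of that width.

Treewidth 2.
One optimal decomposition is:
Bags: B1 = {2, 7, 8}  B2 = {2, 8, 9}  B3 = {3, 8, 9}  B4 = {3, 4, 8}  B5 = {4, 5, 8}  B6 = {1, 5, 8}  B7 = {1, 6, 8}  B8 = {6, 8, 10}
Tree: B1–B2, B2–B3, B3–B4, B4–B5, B5–B6, B6–B7, B7–B8

Each bag holds 3 vertices, so the decomposition has width 2, which upper-bounds the treewidth. For the lower bound, G contains the cycle 8–7–2–9–3–4–5–1–6–10–8, so G is not a forest; only forests have treewidth ≤ 1, hence tw(G) ≥ 2. Hence tw(G) = 2 exactly.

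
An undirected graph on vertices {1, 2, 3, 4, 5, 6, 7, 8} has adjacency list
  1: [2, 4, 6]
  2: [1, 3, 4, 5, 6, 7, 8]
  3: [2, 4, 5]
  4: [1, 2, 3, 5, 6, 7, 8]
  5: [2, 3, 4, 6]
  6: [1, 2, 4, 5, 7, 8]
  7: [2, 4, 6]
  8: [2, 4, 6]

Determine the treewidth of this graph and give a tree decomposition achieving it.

Treewidth 3.
Bags: B1 = {2, 4, 6, 7}  B2 = {2, 4, 5, 6}  B3 = {2, 4, 6, 8}  B4 = {2, 3, 4, 5}  B5 = {1, 2, 4, 6}
Tree: B1–B2, B1–B3, B2–B4, B3–B5

The largest bag has 4 vertices, giving width 3; this decomposition certifies tw(G) ≤ 3. Conversely, {2, 3, 4, 5} is a clique of size 4, and the vertices of any clique must share a bag in every tree decomposition; so some bag has ≥ 4 vertices and tw(G) ≥ 3. Hence tw(G) = 3 exactly.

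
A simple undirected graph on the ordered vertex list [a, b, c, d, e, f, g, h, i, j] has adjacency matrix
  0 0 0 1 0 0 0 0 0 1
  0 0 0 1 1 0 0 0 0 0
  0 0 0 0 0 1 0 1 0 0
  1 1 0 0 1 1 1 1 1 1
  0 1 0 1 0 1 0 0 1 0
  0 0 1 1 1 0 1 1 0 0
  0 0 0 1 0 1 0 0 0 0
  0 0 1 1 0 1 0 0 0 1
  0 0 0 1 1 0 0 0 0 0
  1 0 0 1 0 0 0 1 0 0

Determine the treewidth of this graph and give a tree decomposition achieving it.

Treewidth 2.
Bags: B1 = {b, d, e}  B2 = {d, e, i}  B3 = {d, e, f}  B4 = {d, f, h}  B5 = {d, h, j}  B6 = {c, f, h}  B7 = {a, d, j}  B8 = {d, f, g}
Tree: B1–B2, B2–B3, B3–B4, B4–B5, B4–B6, B5–B7, B3–B8

Each bag holds 3 vertices, so the decomposition has width 2, which upper-bounds the treewidth. Conversely, {d, f, g} is a clique of size 3, and the vertices of any clique must share a bag in every tree decomposition; so some bag has ≥ 3 vertices and tw(G) ≥ 2. The upper and lower bounds meet at 2, so that is the treewidth.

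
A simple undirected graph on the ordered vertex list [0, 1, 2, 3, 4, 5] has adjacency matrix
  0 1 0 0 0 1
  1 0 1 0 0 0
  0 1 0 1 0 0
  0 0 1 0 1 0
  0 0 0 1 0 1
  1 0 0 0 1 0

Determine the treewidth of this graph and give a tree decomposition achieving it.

Treewidth 2.
One such decomposition:
Bags: B1 = {1, 2, 3}  B2 = {0, 1, 3}  B3 = {0, 3, 5}  B4 = {3, 4, 5}
Tree: B1–B2, B2–B3, B3–B4

Every bag has size at most 3, so the width is 3 − 1 = 2 and tw(G) ≤ 2. For the lower bound, G contains the cycle 3–2–1–0–5–4–3, so G is not a forest; only forests have treewidth ≤ 1, hence tw(G) ≥ 2. Combining the bounds, tw(G) = 2.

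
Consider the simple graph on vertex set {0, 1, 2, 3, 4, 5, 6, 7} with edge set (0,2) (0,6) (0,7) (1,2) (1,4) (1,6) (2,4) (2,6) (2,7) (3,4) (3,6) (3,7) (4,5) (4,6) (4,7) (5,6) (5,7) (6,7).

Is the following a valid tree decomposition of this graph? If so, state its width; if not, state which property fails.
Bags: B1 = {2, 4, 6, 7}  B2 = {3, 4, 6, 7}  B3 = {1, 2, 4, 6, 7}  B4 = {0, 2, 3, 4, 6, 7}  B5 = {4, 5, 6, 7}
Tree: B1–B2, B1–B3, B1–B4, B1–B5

A tree decomposition must satisfy three properties: every vertex lies in some bag; for every edge, both endpoints lie together in some bag; and for every vertex, the bags containing it form a connected subtree. Here bags containing vertex 3 are not connected in the tree, so the decomposition is invalid.

No — bags containing vertex 3 are not connected in the tree.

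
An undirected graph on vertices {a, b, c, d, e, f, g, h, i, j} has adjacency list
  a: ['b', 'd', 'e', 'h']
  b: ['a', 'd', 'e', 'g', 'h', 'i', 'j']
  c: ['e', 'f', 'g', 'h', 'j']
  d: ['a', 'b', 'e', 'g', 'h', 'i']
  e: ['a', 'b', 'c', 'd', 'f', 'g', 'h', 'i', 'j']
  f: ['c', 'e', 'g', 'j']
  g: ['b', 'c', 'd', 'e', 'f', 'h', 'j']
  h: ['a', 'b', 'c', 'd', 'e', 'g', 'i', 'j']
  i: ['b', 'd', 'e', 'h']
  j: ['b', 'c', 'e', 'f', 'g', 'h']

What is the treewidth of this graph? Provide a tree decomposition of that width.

Treewidth 4.
One optimal decomposition is:
Bags: B1 = {c, e, g, h, j}  B2 = {b, e, g, h, j}  B3 = {b, d, e, g, h}  B4 = {a, b, d, e, h}  B5 = {c, e, f, g, j}  B6 = {b, d, e, h, i}
Tree: B1–B2, B2–B3, B3–B4, B1–B5, B4–B6

The largest bag has 5 vertices, giving width 4; this decomposition certifies tw(G) ≤ 4. Conversely, {c, e, g, h, j} is a clique of size 5, and the vertices of any clique must share a bag in every tree decomposition; so some bag has ≥ 5 vertices and tw(G) ≥ 4. Hence tw(G) = 4 exactly.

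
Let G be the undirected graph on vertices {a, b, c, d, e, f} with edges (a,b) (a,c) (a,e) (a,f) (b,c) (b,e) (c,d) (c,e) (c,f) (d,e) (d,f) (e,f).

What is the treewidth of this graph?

A width-3 tree decomposition is:
Bags: B1 = {a, c, e, f}  B2 = {a, b, c, e}  B3 = {c, d, e, f}
Tree: B1–B2, B1–B3
The largest bag has 4 vertices, giving width 3; this decomposition certifies tw(G) ≤ 3. Conversely, {c, d, e, f} is a clique of size 4, and the vertices of any clique must share a bag in every tree decomposition; so some bag has ≥ 4 vertices and tw(G) ≥ 3. Therefore the treewidth is 3.

3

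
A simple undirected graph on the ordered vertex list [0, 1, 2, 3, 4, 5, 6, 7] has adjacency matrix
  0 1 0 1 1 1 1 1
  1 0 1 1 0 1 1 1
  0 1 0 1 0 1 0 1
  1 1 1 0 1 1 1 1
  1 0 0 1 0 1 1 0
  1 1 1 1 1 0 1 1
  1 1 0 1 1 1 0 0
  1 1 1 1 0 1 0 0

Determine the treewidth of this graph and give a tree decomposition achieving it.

Every bag has size at most 5, so the width is 5 − 1 = 4 and tw(G) ≤ 4. On the other hand G contains the 5-clique {0, 1, 3, 5, 6}. A clique must lie in a single bag of any decomposition, so no decomposition can have width below 4. Combining the bounds, tw(G) = 4.

Treewidth 4.
One such decomposition:
Bags: B1 = {0, 1, 3, 5, 7}  B2 = {0, 1, 3, 5, 6}  B3 = {1, 2, 3, 5, 7}  B4 = {0, 3, 4, 5, 6}
Tree: B1–B2, B1–B3, B2–B4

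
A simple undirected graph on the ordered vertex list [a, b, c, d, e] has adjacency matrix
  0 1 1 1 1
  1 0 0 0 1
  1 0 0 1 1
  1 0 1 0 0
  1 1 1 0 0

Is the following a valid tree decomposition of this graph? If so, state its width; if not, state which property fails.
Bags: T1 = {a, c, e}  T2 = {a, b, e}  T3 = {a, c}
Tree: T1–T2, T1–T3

No — vertex d appears in no bag.

A tree decomposition must satisfy three properties: every vertex lies in some bag; for every edge, both endpoints lie together in some bag; and for every vertex, the bags containing it form a connected subtree. Here vertex d appears in no bag, so the decomposition is invalid.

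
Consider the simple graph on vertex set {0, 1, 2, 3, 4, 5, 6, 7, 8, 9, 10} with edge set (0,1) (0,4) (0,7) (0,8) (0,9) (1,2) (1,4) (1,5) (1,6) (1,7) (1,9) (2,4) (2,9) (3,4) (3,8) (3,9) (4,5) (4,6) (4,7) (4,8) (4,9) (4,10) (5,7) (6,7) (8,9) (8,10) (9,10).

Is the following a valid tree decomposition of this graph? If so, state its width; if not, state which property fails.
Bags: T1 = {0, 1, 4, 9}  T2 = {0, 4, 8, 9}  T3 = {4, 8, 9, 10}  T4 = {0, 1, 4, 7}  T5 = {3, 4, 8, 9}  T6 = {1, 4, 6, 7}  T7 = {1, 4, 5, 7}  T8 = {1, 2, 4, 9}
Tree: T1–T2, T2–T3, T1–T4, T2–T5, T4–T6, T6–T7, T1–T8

Vertex coverage: the bags together contain {0, 1, 2, 3, 4, 5, 6, 7, 8, 9, 10}, the full vertex set. Edge coverage: each edge of G has both endpoints in at least one bag. Running intersection: for every vertex, the bags containing it form a connected subtree. All three properties hold, so this is a valid tree decomposition of width max|bag| − 1 = 3, and hence tw(G) ≤ 3.

Yes; width 3.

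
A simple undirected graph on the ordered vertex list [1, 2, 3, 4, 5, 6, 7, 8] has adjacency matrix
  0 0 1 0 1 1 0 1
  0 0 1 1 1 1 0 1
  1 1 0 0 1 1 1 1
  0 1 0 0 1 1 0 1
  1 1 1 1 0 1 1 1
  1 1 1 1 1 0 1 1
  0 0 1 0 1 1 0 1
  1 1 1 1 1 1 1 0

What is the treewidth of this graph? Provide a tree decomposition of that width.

Treewidth 4.
One optimal decomposition is:
Bags: B1 = {3, 5, 6, 7, 8}  B2 = {1, 3, 5, 6, 8}  B3 = {2, 3, 5, 6, 8}  B4 = {2, 4, 5, 6, 8}
Tree: B1–B2, B2–B3, B3–B4

The largest bag has 5 vertices, giving width 4; this decomposition certifies tw(G) ≤ 4. Conversely, {1, 3, 5, 6, 8} is a clique of size 5, and the vertices of any clique must share a bag in every tree decomposition; so some bag has ≥ 5 vertices and tw(G) ≥ 4. Combining the bounds, tw(G) = 4.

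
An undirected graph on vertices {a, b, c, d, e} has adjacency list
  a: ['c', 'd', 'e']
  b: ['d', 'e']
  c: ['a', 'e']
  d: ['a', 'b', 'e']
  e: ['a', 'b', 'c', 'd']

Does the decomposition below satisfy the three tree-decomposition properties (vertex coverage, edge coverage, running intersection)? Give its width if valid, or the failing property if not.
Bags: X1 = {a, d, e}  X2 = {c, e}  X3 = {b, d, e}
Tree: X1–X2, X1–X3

No — edge (a,c) lies in no bag.

A tree decomposition must satisfy three properties: every vertex lies in some bag; for every edge, both endpoints lie together in some bag; and for every vertex, the bags containing it form a connected subtree. Here edge (a,c) lies in no bag, so the decomposition is invalid.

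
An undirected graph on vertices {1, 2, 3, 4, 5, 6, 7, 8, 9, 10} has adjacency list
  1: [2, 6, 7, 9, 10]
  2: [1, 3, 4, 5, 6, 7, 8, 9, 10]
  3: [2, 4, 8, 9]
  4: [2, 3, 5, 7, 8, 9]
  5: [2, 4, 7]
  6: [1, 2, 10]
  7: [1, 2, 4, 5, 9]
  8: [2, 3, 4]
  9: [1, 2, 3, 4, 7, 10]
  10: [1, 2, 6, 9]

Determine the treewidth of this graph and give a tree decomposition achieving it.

The largest bag has 4 vertices, giving width 3; this decomposition certifies tw(G) ≤ 3. On the other hand G contains the 4-clique {1, 2, 9, 10}. A clique must lie in a single bag of any decomposition, so no decomposition can have width below 3. Therefore the treewidth is 3.

Treewidth 3.
One such decomposition:
Bags: B1 = {2, 4, 5, 7}  B2 = {2, 4, 7, 9}  B3 = {1, 2, 7, 9}  B4 = {2, 3, 4, 9}  B5 = {2, 3, 4, 8}  B6 = {1, 2, 9, 10}  B7 = {1, 2, 6, 10}
Tree: B1–B2, B2–B3, B2–B4, B4–B5, B3–B6, B6–B7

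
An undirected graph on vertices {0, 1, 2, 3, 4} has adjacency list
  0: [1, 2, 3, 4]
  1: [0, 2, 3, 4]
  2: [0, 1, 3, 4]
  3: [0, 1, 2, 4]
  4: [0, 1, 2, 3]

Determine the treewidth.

4

A width-4 tree decomposition is:
Bags: B1 = {0, 1, 2, 3, 4}
Tree: (single bag)
A single bag containing all 5 vertices is trivially a valid decomposition of width 4. For the lower bound, the 5 vertices {0, 1, 2, 3, 4} are pairwise adjacent, and any tree decomposition puts a clique entirely inside one bag — forcing width ≥ 4. Therefore the treewidth is 4.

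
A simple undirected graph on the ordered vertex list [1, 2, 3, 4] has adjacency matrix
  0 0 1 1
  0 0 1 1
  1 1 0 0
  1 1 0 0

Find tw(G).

2

A width-2 tree decomposition is:
Bags: B1 = {1, 2, 4}  B2 = {1, 2, 3}
Tree: B1–B2
Every bag has size at most 3, so the width is 3 − 1 = 2 and tw(G) ≤ 2. Since 2–4–1–3–2 is a cycle in G, G is not acyclic. Forests are exactly the graphs of treewidth ≤ 1, so tw(G) ≥ 2. Hence tw(G) = 2 exactly.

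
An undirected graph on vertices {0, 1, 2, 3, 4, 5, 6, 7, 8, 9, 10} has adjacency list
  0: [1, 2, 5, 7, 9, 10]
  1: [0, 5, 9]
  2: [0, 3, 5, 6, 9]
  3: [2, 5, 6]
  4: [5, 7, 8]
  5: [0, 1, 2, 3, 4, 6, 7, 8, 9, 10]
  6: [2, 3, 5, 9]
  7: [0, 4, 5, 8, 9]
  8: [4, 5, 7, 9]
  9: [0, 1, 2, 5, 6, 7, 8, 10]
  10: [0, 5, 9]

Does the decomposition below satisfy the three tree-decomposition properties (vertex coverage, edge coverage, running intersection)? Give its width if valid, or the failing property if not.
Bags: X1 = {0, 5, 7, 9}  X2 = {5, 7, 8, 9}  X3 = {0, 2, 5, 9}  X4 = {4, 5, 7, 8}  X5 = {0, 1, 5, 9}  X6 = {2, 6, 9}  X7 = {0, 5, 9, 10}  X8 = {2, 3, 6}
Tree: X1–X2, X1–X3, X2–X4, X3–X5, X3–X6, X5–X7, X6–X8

No — edge (5,6) lies in no bag.

A tree decomposition must satisfy three properties: every vertex lies in some bag; for every edge, both endpoints lie together in some bag; and for every vertex, the bags containing it form a connected subtree. Here edge (5,6) lies in no bag, so the decomposition is invalid.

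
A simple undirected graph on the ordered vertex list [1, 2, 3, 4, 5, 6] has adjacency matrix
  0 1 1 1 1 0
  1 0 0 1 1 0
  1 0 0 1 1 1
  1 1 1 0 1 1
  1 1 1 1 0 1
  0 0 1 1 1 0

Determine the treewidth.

A width-3 tree decomposition is:
Bags: B1 = {1, 2, 4, 5}  B2 = {1, 3, 4, 5}  B3 = {3, 4, 5, 6}
Tree: B1–B2, B2–B3
Every bag has size at most 4, so the width is 4 − 1 = 3 and tw(G) ≤ 3. For the lower bound, the 4 vertices {1, 2, 4, 5} are pairwise adjacent, and any tree decomposition puts a clique entirely inside one bag — forcing width ≥ 3. Combining the bounds, tw(G) = 3.

3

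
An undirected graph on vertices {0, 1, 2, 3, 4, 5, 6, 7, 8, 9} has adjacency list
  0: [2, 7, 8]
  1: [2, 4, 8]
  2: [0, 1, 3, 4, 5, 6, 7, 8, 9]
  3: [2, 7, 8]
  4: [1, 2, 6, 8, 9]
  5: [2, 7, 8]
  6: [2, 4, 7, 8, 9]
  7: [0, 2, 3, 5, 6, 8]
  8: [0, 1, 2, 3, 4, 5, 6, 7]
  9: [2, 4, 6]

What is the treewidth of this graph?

3

A width-3 tree decomposition is:
Bags: B1 = {2, 6, 7, 8}  B2 = {2, 4, 6, 8}  B3 = {2, 5, 7, 8}  B4 = {2, 3, 7, 8}  B5 = {0, 2, 7, 8}  B6 = {1, 2, 4, 8}  B7 = {2, 4, 6, 9}
Tree: B1–B2, B1–B3, B3–B4, B1–B5, B2–B6, B2–B7
The largest bag has 4 vertices, giving width 3; this decomposition certifies tw(G) ≤ 3. For the lower bound, the 4 vertices {1, 2, 4, 8} are pairwise adjacent, and any tree decomposition puts a clique entirely inside one bag — forcing width ≥ 3. Hence tw(G) = 3 exactly.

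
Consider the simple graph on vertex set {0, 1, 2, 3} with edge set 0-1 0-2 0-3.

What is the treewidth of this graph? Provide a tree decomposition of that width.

The largest bag has 2 vertices, giving width 1; this decomposition certifies tw(G) ≤ 1. Any graph with an edge has treewidth ≥ 1, and G has the edge 0–1. The upper and lower bounds meet at 1, so that is the treewidth.

Treewidth 1.
Bags: B1 = {0, 1}  B2 = {0, 2}  B3 = {0, 3}
Tree: B1–B2, B2–B3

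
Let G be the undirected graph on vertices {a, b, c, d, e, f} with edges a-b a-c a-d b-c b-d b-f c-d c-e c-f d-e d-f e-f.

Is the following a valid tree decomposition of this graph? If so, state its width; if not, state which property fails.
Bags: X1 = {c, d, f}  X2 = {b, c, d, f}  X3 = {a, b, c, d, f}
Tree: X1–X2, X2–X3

A tree decomposition must satisfy three properties: every vertex lies in some bag; for every edge, both endpoints lie together in some bag; and for every vertex, the bags containing it form a connected subtree. Here vertex e appears in no bag, so the decomposition is invalid.

No — vertex e appears in no bag.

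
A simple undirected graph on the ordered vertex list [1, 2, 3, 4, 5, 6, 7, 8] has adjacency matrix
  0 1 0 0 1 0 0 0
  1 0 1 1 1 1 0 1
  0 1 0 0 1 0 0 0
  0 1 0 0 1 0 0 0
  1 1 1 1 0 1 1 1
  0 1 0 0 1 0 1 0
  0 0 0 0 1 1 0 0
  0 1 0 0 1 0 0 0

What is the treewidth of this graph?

2

A width-2 tree decomposition is:
Bags: B1 = {2, 5, 8}  B2 = {2, 5, 6}  B3 = {5, 6, 7}  B4 = {1, 2, 5}  B5 = {2, 4, 5}  B6 = {2, 3, 5}
Tree: B1–B2, B2–B3, B1–B4, B4–B5, B1–B6
Each bag holds 3 vertices, so the decomposition has width 2, which upper-bounds the treewidth. On the other hand G contains the 3-clique {1, 2, 5}. A clique must lie in a single bag of any decomposition, so no decomposition can have width below 2. The upper and lower bounds meet at 2, so that is the treewidth.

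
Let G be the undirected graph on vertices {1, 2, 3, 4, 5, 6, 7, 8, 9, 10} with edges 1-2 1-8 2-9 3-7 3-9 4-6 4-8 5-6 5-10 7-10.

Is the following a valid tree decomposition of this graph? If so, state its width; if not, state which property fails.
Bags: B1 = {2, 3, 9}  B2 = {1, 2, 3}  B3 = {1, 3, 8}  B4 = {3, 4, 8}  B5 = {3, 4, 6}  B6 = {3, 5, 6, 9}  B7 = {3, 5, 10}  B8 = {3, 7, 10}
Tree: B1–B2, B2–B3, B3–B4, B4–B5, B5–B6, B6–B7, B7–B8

No — bags containing vertex 9 are not connected in the tree.

A tree decomposition must satisfy three properties: every vertex lies in some bag; for every edge, both endpoints lie together in some bag; and for every vertex, the bags containing it form a connected subtree. Here bags containing vertex 9 are not connected in the tree, so the decomposition is invalid.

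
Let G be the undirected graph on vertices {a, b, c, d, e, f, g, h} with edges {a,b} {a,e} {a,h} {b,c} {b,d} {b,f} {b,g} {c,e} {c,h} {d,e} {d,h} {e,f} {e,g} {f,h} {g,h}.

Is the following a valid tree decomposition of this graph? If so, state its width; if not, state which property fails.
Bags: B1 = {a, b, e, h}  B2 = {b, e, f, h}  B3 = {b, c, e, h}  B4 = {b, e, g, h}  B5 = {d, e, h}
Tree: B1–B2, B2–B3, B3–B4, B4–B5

No — edge (b,d) lies in no bag.

A tree decomposition must satisfy three properties: every vertex lies in some bag; for every edge, both endpoints lie together in some bag; and for every vertex, the bags containing it form a connected subtree. Here edge (b,d) lies in no bag, so the decomposition is invalid.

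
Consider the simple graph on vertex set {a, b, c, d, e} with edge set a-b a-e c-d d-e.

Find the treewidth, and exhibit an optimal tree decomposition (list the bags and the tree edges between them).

Treewidth 1.
One such decomposition:
Bags: B1 = {a, b}  B2 = {a, e}  B3 = {d, e}  B4 = {c, d}
Tree: B1–B2, B2–B3, B3–B4

Each bag holds 2 vertices, so the decomposition has width 1, which upper-bounds the treewidth. Since G has at least one edge (e.g. b–a), it is not an edgeless graph, so tw(G) ≥ 1. Hence tw(G) = 1 exactly.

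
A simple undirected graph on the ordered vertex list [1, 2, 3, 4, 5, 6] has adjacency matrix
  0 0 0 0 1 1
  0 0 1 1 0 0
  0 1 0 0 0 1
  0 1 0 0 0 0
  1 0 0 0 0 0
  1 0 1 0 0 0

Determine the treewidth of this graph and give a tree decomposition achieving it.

Treewidth 1.
One such decomposition:
Bags: B1 = {1, 5}  B2 = {1, 6}  B3 = {3, 6}  B4 = {2, 3}  B5 = {2, 4}
Tree: B1–B2, B2–B3, B3–B4, B4–B5

Each bag holds 2 vertices, so the decomposition has width 1, which upper-bounds the treewidth. G has an edge, so its treewidth is at least 1. Therefore the treewidth is 1.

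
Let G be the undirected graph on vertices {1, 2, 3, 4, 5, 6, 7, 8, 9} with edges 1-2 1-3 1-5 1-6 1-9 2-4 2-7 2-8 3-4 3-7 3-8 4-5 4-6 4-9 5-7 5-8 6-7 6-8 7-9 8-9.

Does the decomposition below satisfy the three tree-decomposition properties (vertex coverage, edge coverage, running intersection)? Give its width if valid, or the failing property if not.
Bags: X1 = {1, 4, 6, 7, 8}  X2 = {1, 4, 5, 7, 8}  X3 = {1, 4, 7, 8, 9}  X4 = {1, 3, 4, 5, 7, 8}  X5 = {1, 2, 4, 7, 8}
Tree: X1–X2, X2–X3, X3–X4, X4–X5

A tree decomposition must satisfy three properties: every vertex lies in some bag; for every edge, both endpoints lie together in some bag; and for every vertex, the bags containing it form a connected subtree. Here bags containing vertex 5 are not connected in the tree, so the decomposition is invalid.

No — bags containing vertex 5 are not connected in the tree.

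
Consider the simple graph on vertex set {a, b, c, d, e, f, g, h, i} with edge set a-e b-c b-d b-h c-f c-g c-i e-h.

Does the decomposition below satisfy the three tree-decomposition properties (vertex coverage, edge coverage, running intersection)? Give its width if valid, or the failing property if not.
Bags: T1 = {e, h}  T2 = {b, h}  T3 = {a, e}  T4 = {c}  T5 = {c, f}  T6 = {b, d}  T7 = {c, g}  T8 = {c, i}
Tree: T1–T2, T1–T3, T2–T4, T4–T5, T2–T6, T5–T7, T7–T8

No — edge (b,c) lies in no bag.

A tree decomposition must satisfy three properties: every vertex lies in some bag; for every edge, both endpoints lie together in some bag; and for every vertex, the bags containing it form a connected subtree. Here edge (b,c) lies in no bag, so the decomposition is invalid.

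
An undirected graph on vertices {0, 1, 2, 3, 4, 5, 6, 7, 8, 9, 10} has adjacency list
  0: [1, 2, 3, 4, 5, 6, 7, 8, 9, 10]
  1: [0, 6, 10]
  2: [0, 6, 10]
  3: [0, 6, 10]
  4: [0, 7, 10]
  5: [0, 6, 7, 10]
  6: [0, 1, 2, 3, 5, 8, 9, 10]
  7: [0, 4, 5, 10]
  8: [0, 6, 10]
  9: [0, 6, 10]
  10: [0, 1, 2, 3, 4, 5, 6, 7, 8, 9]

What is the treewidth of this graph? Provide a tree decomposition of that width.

The largest bag has 4 vertices, giving width 3; this decomposition certifies tw(G) ≤ 3. For the lower bound, the 4 vertices {0, 4, 7, 10} are pairwise adjacent, and any tree decomposition puts a clique entirely inside one bag — forcing width ≥ 3. Hence tw(G) = 3 exactly.

Treewidth 3.
Bags: B1 = {0, 6, 8, 10}  B2 = {0, 5, 6, 10}  B3 = {0, 5, 7, 10}  B4 = {0, 4, 7, 10}  B5 = {0, 1, 6, 10}  B6 = {0, 6, 9, 10}  B7 = {0, 3, 6, 10}  B8 = {0, 2, 6, 10}
Tree: B1–B2, B2–B3, B3–B4, B2–B5, B2–B6, B5–B7, B7–B8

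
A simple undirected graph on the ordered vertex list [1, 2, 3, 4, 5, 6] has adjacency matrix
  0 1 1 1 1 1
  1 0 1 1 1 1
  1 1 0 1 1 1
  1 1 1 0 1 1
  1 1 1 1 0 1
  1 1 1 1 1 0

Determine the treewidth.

A width-5 tree decomposition is:
Bags: B1 = {1, 2, 3, 4, 5, 6}
Tree: (single bag)
A single bag containing all 6 vertices is trivially a valid decomposition of width 5. On the other hand G contains the 6-clique {1, 2, 3, 4, 5, 6}. A clique must lie in a single bag of any decomposition, so no decomposition can have width below 5. Combining the bounds, tw(G) = 5.

5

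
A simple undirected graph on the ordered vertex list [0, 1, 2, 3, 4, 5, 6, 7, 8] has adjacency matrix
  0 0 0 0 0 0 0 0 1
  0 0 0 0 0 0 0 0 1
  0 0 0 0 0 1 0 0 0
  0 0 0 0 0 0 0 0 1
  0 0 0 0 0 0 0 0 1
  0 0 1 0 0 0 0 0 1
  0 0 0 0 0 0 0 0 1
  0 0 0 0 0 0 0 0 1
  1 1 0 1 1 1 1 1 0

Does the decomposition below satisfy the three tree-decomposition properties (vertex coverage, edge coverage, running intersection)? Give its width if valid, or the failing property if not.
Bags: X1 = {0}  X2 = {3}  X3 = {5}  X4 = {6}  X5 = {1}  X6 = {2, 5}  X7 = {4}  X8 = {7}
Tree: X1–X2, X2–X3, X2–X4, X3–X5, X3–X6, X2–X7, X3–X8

No — vertex 8 appears in no bag.

A tree decomposition must satisfy three properties: every vertex lies in some bag; for every edge, both endpoints lie together in some bag; and for every vertex, the bags containing it form a connected subtree. Here vertex 8 appears in no bag, so the decomposition is invalid.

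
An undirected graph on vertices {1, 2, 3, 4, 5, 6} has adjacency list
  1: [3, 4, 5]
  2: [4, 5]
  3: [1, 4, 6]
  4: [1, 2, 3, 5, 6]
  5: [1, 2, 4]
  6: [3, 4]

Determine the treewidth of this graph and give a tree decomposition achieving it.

Each bag holds 3 vertices, so the decomposition has width 2, which upper-bounds the treewidth. Conversely, {1, 3, 4} is a clique of size 3, and the vertices of any clique must share a bag in every tree decomposition; so some bag has ≥ 3 vertices and tw(G) ≥ 2. Hence tw(G) = 2 exactly.

Treewidth 2.
One optimal decomposition is:
Bags: B1 = {3, 4, 6}  B2 = {1, 3, 4}  B3 = {1, 4, 5}  B4 = {2, 4, 5}
Tree: B1–B2, B2–B3, B3–B4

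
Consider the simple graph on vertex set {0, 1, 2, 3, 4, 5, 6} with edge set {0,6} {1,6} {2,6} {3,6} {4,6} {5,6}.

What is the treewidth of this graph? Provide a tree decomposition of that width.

Treewidth 1.
One such decomposition:
Bags: B1 = {1, 6}  B2 = {4, 6}  B3 = {0, 6}  B4 = {5, 6}  B5 = {2, 6}  B6 = {3, 6}
Tree: B1–B2, B1–B3, B3–B4, B3–B5, B2–B6

Every bag has size at most 2, so the width is 2 − 1 = 1 and tw(G) ≤ 1. Any graph with an edge has treewidth ≥ 1, and G has the edge 1–6. Therefore the treewidth is 1.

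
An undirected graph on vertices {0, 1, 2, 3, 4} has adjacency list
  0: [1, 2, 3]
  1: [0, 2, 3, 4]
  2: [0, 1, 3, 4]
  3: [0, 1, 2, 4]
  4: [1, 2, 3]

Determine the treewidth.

A width-3 tree decomposition is:
Bags: B1 = {1, 2, 3, 4}  B2 = {0, 1, 2, 3}
Tree: B1–B2
Every bag has size at most 4, so the width is 4 − 1 = 3 and tw(G) ≤ 3. For the lower bound, the 4 vertices {0, 1, 2, 3} are pairwise adjacent, and any tree decomposition puts a clique entirely inside one bag — forcing width ≥ 3. The upper and lower bounds meet at 3, so that is the treewidth.

3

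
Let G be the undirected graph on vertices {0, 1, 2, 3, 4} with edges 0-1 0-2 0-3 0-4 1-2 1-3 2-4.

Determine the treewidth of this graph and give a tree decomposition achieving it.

Treewidth 2.
One such decomposition:
Bags: B1 = {0, 1, 2}  B2 = {0, 2, 4}  B3 = {0, 1, 3}
Tree: B1–B2, B1–B3

Every bag has size at most 3, so the width is 3 − 1 = 2 and tw(G) ≤ 2. For the lower bound, the 3 vertices {0, 1, 2} are pairwise adjacent, and any tree decomposition puts a clique entirely inside one bag — forcing width ≥ 2. Therefore the treewidth is 2.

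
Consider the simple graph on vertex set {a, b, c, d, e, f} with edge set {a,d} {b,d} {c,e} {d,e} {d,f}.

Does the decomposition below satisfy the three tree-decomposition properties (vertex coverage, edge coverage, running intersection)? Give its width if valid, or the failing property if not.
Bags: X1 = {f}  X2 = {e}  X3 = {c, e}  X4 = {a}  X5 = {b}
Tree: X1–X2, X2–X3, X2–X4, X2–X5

A tree decomposition must satisfy three properties: every vertex lies in some bag; for every edge, both endpoints lie together in some bag; and for every vertex, the bags containing it form a connected subtree. Here vertex d appears in no bag, so the decomposition is invalid.

No — vertex d appears in no bag.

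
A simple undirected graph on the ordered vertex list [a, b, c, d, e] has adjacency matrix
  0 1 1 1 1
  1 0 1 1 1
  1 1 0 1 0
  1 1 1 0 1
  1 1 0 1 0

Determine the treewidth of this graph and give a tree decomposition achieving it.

Treewidth 3.
One optimal decomposition is:
Bags: B1 = {a, b, c, d}  B2 = {a, b, d, e}
Tree: B1–B2

Every bag has size at most 4, so the width is 4 − 1 = 3 and tw(G) ≤ 3. On the other hand G contains the 4-clique {a, b, d, e}. A clique must lie in a single bag of any decomposition, so no decomposition can have width below 3. Therefore the treewidth is 3.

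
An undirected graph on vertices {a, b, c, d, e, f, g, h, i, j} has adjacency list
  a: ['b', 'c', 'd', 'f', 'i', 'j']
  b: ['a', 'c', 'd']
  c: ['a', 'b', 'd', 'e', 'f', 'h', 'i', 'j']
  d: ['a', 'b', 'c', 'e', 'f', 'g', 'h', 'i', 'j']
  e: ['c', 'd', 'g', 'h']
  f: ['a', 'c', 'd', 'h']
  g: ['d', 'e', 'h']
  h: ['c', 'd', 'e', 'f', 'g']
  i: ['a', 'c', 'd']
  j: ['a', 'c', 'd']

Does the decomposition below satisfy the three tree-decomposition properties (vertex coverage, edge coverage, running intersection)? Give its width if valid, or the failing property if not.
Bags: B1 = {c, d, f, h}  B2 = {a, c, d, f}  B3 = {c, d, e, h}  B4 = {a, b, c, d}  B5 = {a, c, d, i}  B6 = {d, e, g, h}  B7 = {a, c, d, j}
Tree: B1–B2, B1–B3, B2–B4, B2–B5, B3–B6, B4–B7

Yes; width 3.

Checking the three conditions: (i) the bags cover all of {a, b, c, d, e, f, g, h, i, j}; (ii) for each edge, some bag contains both endpoints; (iii) the bags containing any fixed vertex form a subtree. All hold, so the decomposition is valid with width 4 − 1 = 3.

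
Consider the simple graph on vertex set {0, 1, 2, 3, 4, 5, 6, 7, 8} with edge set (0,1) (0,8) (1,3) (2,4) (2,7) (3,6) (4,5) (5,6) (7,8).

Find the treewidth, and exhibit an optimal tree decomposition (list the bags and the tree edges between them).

Each bag holds 3 vertices, so the decomposition has width 2, which upper-bounds the treewidth. For the lower bound, G contains the cycle 1–0–8–7–2–4–5–6–3–1, so G is not a forest; only forests have treewidth ≤ 1, hence tw(G) ≥ 2. The upper and lower bounds meet at 2, so that is the treewidth.

Treewidth 2.
One such decomposition:
Bags: B1 = {0, 1, 8}  B2 = {1, 7, 8}  B3 = {1, 2, 7}  B4 = {1, 2, 4}  B5 = {1, 4, 5}  B6 = {1, 5, 6}  B7 = {1, 3, 6}
Tree: B1–B2, B2–B3, B3–B4, B4–B5, B5–B6, B6–B7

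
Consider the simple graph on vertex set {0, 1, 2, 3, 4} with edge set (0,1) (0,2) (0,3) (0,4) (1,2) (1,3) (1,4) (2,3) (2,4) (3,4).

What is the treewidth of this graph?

4

A width-4 tree decomposition is:
Bags: B1 = {0, 1, 2, 3, 4}
Tree: (single bag)
A single bag containing all 5 vertices is trivially a valid decomposition of width 4. For the lower bound, the 5 vertices {0, 1, 2, 3, 4} are pairwise adjacent, and any tree decomposition puts a clique entirely inside one bag — forcing width ≥ 4. Combining the bounds, tw(G) = 4.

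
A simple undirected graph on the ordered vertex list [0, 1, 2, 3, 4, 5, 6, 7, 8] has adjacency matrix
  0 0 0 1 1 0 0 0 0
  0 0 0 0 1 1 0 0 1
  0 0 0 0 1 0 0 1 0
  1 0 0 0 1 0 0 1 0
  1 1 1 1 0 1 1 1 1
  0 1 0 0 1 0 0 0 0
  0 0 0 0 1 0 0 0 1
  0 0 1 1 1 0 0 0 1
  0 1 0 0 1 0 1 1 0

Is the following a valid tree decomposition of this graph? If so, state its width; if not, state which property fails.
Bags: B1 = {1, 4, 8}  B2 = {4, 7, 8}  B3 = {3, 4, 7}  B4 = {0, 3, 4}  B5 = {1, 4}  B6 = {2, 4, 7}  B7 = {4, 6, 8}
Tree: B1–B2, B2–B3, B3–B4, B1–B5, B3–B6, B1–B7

No — vertex 5 appears in no bag.

A tree decomposition must satisfy three properties: every vertex lies in some bag; for every edge, both endpoints lie together in some bag; and for every vertex, the bags containing it form a connected subtree. Here vertex 5 appears in no bag, so the decomposition is invalid.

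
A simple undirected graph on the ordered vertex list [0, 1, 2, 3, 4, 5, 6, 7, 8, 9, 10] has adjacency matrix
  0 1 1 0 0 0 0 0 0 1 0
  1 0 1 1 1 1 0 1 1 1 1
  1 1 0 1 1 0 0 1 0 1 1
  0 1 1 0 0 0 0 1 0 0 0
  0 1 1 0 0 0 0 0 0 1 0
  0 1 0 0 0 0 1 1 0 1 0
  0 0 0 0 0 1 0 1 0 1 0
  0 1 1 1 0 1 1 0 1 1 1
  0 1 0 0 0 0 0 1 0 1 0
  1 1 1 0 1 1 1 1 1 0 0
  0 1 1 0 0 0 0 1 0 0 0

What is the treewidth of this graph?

3

A width-3 tree decomposition is:
Bags: B1 = {1, 2, 4, 9}  B2 = {1, 2, 7, 9}  B3 = {1, 2, 7, 10}  B4 = {0, 1, 2, 9}  B5 = {1, 2, 3, 7}  B6 = {1, 5, 7, 9}  B7 = {5, 6, 7, 9}  B8 = {1, 7, 8, 9}
Tree: B1–B2, B2–B3, B2–B4, B2–B5, B2–B6, B6–B7, B6–B8
Every bag has size at most 4, so the width is 4 − 1 = 3 and tw(G) ≤ 3. Conversely, {1, 7, 8, 9} is a clique of size 4, and the vertices of any clique must share a bag in every tree decomposition; so some bag has ≥ 4 vertices and tw(G) ≥ 3. Combining the bounds, tw(G) = 3.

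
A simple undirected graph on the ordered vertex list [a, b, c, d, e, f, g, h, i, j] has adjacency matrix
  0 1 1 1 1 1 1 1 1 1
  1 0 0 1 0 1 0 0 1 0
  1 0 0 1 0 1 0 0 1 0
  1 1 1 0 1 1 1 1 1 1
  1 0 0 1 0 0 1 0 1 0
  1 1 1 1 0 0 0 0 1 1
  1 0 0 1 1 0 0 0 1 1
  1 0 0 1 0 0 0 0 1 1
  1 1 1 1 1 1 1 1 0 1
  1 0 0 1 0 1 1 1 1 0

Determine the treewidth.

A width-4 tree decomposition is:
Bags: B1 = {a, d, g, i, j}  B2 = {a, d, e, g, i}  B3 = {a, d, f, i, j}  B4 = {a, d, h, i, j}  B5 = {a, c, d, f, i}  B6 = {a, b, d, f, i}
Tree: B1–B2, B1–B3, B1–B4, B3–B5, B5–B6
Each bag holds 5 vertices, so the decomposition has width 4, which upper-bounds the treewidth. For the lower bound, the 5 vertices {a, d, g, i, j} are pairwise adjacent, and any tree decomposition puts a clique entirely inside one bag — forcing width ≥ 4. Therefore the treewidth is 4.

4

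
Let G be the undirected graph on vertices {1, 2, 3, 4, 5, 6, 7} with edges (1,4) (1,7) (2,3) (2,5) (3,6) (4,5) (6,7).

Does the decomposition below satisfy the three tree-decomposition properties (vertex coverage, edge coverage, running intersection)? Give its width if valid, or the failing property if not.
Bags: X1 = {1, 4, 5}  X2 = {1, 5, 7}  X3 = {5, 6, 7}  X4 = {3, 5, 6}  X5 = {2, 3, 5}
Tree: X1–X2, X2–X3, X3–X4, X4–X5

Yes; width 2.

Every vertex of G appears in some bag (union = {1, 2, 3, 4, 5, 6, 7}); every edge is covered by a bag; and for each vertex v the set of bags containing v is connected in the bag tree. The decomposition is therefore valid. The largest bag has 3 vertices, so the width is 2.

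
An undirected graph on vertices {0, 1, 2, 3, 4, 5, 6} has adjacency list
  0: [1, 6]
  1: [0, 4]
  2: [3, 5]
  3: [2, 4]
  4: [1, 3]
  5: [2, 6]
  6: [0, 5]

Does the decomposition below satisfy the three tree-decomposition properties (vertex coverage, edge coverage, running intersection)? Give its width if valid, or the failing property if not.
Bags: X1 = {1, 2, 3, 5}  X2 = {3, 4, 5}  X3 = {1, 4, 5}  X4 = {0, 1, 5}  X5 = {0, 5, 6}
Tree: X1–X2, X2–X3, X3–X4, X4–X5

No — bags containing vertex 1 are not connected in the tree.

A tree decomposition must satisfy three properties: every vertex lies in some bag; for every edge, both endpoints lie together in some bag; and for every vertex, the bags containing it form a connected subtree. Here bags containing vertex 1 are not connected in the tree, so the decomposition is invalid.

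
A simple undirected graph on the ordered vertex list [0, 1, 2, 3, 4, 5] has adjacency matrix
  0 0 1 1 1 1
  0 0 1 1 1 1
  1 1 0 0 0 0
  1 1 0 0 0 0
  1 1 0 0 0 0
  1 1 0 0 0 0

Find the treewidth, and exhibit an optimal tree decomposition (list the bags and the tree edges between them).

The largest bag has 3 vertices, giving width 2; this decomposition certifies tw(G) ≤ 2. The edges 3–0–5–1–3 form a cycle, so G is not a tree and its treewidth is at least 2. Hence tw(G) = 2 exactly.

Treewidth 2.
Bags: B1 = {0, 1, 3}  B2 = {0, 1, 5}  B3 = {0, 1, 2}  B4 = {0, 1, 4}
Tree: B1–B2, B2–B3, B3–B4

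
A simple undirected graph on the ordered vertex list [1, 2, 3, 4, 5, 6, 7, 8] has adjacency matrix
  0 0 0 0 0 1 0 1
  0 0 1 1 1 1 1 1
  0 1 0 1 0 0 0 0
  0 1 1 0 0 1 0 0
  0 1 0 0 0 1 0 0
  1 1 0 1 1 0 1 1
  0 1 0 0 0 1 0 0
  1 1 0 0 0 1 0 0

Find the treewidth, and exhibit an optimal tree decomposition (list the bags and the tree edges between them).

Treewidth 2.
One such decomposition:
Bags: B1 = {2, 4, 6}  B2 = {2, 6, 8}  B3 = {2, 5, 6}  B4 = {2, 6, 7}  B5 = {1, 6, 8}  B6 = {2, 3, 4}
Tree: B1–B2, B1–B3, B3–B4, B2–B5, B1–B6

Each bag holds 3 vertices, so the decomposition has width 2, which upper-bounds the treewidth. For the lower bound, the 3 vertices {1, 6, 8} are pairwise adjacent, and any tree decomposition puts a clique entirely inside one bag — forcing width ≥ 2. Hence tw(G) = 2 exactly.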